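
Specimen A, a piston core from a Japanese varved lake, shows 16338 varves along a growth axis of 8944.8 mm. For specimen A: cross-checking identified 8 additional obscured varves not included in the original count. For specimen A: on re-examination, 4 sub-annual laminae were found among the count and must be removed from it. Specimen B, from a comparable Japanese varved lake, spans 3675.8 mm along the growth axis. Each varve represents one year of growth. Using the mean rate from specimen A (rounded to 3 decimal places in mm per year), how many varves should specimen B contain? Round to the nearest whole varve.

Specimen A: after corrections the count is 16338 − 4 + 8 = 16342 varves.
A: Extension rate ≈ 8944.8 / 16342 = 0.547 mm/yr.
B spans 3675.8 / 0.547 = 6719.93 years ≈ 6720 varves.

6720 varves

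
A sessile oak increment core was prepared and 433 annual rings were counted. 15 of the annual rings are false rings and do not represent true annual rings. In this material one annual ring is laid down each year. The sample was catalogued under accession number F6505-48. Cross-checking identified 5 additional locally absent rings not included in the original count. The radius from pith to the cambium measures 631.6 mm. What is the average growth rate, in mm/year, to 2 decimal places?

1.49 mm/year

True annual ring count = 433 − 15 + 5 = 423.
631.6 mm over 423 years gives 631.6 / 423 ≈ 1.49 mm/year.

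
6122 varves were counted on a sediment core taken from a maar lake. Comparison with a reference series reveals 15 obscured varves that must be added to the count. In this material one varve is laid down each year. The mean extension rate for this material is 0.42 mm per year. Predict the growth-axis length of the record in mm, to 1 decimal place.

Adjusted count: 6122 + 15 = 6137 varves.
Length ≈ 0.42 × 6137 = 2577.5 mm.

2577.5 mm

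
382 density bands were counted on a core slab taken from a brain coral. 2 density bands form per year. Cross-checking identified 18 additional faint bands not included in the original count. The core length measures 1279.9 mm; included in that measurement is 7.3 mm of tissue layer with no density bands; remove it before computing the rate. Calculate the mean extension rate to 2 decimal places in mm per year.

6.36 mm per year

Correcting the raw count gives 382 + 18 = 400 true density bands.
With 2 density bands per year, 400 / 2 = 200 years.
Net length = 1279.9 − 7.3 = 1272.6 mm.
Mean rate = 1272.6 mm / 200 years ≈ 6.36 mm per year.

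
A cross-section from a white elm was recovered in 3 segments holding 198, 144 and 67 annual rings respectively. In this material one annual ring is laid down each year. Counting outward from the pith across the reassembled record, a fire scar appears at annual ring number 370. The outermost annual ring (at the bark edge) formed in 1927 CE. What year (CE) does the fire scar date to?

Total annual rings = 198 + 144 + 67 = 409.
Between annual ring 370 and the bark edge there are 409 − 370 = 39 annual rings.
1927 − 39 = 1888 CE.

1888 CE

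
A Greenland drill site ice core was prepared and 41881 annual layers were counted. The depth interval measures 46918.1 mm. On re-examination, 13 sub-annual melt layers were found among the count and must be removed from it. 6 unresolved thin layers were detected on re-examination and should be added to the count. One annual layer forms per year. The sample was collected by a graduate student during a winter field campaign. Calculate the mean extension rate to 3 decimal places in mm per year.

True annual layer count = 41881 − 13 + 6 = 41874.
Mean rate = 46918.1 mm / 41874 years ≈ 1.120 mm per year.

1.120 mm per year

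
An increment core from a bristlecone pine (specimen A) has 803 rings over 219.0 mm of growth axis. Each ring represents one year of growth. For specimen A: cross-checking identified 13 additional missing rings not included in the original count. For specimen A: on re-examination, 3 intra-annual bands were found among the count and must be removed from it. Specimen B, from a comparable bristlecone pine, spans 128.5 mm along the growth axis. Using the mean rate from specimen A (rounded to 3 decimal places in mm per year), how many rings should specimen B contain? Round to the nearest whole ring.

478 rings

Specimen A: adjusted count: 803 − 3 + 13 = 813 rings.
A: 219.0 mm over 813 years gives 219.0 / 813 ≈ 0.269 mm per year.
Specimen B: 128.5 mm / 0.269 mm per year = 477.70 years ≈ 478 rings.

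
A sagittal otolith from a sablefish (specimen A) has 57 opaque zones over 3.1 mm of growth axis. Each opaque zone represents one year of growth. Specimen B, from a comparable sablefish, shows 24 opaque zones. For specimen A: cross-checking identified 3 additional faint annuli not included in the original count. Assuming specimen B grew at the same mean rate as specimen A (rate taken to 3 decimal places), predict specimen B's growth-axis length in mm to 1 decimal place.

1.2 mm

Specimen A: true opaque zone count = 57 + 3 = 60.
A: 3.1 mm over 60 years gives 3.1 / 60 ≈ 0.052 mm/year.
B's length ≈ 0.052 × 24 = 1.2 mm.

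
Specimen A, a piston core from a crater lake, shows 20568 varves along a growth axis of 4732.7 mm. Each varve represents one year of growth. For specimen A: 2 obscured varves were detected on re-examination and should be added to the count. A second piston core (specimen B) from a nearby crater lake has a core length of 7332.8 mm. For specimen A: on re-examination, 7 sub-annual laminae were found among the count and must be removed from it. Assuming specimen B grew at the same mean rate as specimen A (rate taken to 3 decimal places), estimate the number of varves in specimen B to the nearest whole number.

31882 varves

Specimen A: correcting the raw count gives 20568 − 7 + 2 = 20563 true varves.
A: 4732.7 mm over 20563 years gives 4732.7 / 20563 ≈ 0.230 mm per year.
Specimen B: 7332.8 mm / 0.230 mm per year = 31881.74 years ≈ 31882 varves.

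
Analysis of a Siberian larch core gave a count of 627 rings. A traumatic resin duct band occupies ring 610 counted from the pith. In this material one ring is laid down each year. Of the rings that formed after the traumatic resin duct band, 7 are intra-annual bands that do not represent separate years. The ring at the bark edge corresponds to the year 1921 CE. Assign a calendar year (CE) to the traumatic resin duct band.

Between ring 610 and the bark edge there are 627 − 610 = 17 rings.
Removing the 7 false rings leaves 17 − 7 = 10 true rings beyond the traumatic resin duct band.
Counting back 10 years from 1921 CE places the traumatic resin duct band in 1921 − 10 = 1911 CE.

1911 CE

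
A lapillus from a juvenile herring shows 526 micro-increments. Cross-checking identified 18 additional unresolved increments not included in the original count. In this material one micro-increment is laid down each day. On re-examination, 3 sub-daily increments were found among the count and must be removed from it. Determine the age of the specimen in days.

541 days

After corrections the count is 526 − 3 + 18 = 541 micro-increments.
With a one-to-one micro-increment periodicity this is 541 days.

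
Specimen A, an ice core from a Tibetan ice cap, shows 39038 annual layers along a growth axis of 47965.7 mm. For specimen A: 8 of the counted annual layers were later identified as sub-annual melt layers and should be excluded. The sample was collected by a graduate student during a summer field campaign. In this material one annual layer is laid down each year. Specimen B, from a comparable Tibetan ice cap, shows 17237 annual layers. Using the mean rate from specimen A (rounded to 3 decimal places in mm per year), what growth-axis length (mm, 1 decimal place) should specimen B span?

Specimen A: correcting the raw count gives 39038 − 8 = 39030 true annual layers.
A: Mean rate = 47965.7 mm / 39030 years ≈ 1.229 mm/yr.
For B, 1.229 mm/year × 17237 years = 21184.3 mm.

21184.3 mm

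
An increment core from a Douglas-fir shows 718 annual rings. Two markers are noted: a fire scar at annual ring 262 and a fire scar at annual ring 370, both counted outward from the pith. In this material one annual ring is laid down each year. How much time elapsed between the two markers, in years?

The two markers are separated by 370 − 262 = 108 annual rings.
One annual ring per year makes the interval 108 years.

108 years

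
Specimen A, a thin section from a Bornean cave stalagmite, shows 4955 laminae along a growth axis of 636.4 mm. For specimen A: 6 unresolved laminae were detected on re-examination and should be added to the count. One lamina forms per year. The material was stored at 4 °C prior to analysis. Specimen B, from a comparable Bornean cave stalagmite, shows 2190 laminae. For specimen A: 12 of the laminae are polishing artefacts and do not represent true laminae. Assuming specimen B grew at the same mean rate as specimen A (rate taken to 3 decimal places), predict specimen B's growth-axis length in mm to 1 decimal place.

282.5 mm

Specimen A: true lamina count = 4955 − 12 + 6 = 4949.
A: Mean rate = 636.4 mm / 4949 years ≈ 0.129 mm/yr.
Length of B = 0.129 × 2190 = 282.5 mm.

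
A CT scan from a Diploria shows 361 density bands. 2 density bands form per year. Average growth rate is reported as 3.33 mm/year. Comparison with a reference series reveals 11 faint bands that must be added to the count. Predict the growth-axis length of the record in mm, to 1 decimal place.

True density band count = 361 + 11 = 372.
372 density bands at 2 per year is 372 / 2 = 186 years.
Predicted length = 3.33 mm/year × 186 years = 619.4 mm.

619.4 mm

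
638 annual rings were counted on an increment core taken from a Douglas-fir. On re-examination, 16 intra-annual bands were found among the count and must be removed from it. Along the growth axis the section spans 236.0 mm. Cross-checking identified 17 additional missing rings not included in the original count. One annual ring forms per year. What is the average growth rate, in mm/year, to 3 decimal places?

0.369 mm/year

True annual ring count = 638 − 16 + 17 = 639.
Extension rate ≈ 236.0 / 639 = 0.369 mm/year.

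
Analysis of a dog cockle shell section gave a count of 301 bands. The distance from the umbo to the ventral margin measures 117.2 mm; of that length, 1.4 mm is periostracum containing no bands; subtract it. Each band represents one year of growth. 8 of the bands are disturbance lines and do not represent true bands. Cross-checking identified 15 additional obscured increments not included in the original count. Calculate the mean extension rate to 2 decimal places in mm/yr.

0.38 mm/yr

True band count = 301 − 8 + 15 = 308.
Net length = 117.2 − 1.4 = 115.8 mm.
Extension rate ≈ 115.8 / 308 = 0.38 mm/yr.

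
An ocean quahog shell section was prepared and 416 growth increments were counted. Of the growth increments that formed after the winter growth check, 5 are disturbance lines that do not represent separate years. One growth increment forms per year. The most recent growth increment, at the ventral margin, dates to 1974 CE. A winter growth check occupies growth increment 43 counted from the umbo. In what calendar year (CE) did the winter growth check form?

416 − 43 = 373 growth increments lie beyond the winter growth check toward the ventral margin.
Removing the 5 false growth increments leaves 373 − 5 = 368 true growth increments beyond the winter growth check.
Counting back 368 years from 1974 CE places the winter growth check in 1974 − 368 = 1606 CE.

1606 CE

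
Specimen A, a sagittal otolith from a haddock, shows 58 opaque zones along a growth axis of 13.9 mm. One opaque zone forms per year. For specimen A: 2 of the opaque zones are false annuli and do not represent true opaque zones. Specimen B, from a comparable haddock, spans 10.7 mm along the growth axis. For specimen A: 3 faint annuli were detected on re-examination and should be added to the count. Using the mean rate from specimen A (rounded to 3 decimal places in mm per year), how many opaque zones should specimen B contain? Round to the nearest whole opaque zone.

Specimen A: after corrections the count is 58 − 2 + 3 = 59 opaque zones.
A: 13.9 mm over 59 years gives 13.9 / 59 ≈ 0.236 mm/year.
B spans 10.7 / 0.236 = 45.34 years ≈ 45 opaque zones.

45 opaque zones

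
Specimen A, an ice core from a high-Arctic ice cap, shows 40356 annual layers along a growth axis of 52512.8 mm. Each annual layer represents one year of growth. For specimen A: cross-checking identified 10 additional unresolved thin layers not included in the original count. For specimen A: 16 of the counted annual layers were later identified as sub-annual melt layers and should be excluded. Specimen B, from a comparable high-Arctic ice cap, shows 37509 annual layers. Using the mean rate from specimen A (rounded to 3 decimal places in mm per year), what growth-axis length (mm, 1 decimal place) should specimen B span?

Specimen A: true annual layer count = 40356 − 16 + 10 = 40350.
A: Mean rate = 52512.8 mm / 40350 years ≈ 1.301 mm/year.
B's length ≈ 1.301 × 37509 = 48799.2 mm.

48799.2 mm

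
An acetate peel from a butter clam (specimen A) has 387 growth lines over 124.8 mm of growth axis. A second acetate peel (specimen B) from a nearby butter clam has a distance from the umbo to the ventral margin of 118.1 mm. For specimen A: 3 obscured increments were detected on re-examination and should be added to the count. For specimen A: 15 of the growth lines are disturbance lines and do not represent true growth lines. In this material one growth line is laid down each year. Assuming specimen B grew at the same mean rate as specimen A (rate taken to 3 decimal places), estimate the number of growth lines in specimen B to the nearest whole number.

355 growth lines

Specimen A: true growth line count = 387 − 15 + 3 = 375.
A: 124.8 mm over 375 years gives 124.8 / 375 ≈ 0.333 mm/year.
Specimen B: 118.1 mm / 0.333 mm per year = 354.65 years ≈ 355 growth lines.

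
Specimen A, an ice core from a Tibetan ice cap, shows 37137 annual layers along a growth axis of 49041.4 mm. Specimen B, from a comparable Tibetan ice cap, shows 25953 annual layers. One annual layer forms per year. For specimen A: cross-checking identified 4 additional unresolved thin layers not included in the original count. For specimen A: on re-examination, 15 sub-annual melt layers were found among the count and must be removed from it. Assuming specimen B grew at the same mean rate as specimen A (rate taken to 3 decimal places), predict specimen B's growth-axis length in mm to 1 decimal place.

34283.9 mm

Specimen A: true annual layer count = 37137 − 15 + 4 = 37126.
A: 49041.4 mm over 37126 years gives 49041.4 / 37126 ≈ 1.321 mm/year.
For B, 1.321 mm/year × 25953 years = 34283.9 mm.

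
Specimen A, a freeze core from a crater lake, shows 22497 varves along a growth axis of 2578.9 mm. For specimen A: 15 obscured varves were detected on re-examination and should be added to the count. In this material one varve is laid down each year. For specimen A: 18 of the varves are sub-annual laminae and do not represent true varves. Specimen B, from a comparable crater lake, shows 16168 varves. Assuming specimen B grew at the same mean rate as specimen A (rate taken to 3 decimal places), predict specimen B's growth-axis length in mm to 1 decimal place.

Specimen A: after corrections the count is 22497 − 18 + 15 = 22494 varves.
A: Mean rate = 2578.9 mm / 22494 years ≈ 0.115 mm/year.
For B, 0.115 mm/year × 16168 years = 1859.3 mm.

1859.3 mm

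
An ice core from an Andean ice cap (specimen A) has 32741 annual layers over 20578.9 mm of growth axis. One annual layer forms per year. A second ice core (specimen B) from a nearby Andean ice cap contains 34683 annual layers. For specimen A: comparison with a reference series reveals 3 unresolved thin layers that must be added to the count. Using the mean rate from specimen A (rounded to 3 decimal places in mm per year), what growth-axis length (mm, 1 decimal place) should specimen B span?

21780.9 mm

Specimen A: correcting the raw count gives 32741 + 3 = 32744 true annual layers.
A: 20578.9 mm over 32744 years gives 20578.9 / 32744 ≈ 0.628 mm per year.
For B, 0.628 mm/year × 34683 years = 21780.9 mm.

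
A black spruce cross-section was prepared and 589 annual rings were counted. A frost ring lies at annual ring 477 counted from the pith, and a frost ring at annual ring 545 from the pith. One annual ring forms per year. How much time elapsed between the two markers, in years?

68 years

The two markers are separated by 545 − 477 = 68 annual rings.
One annual ring per year makes the interval 68 years.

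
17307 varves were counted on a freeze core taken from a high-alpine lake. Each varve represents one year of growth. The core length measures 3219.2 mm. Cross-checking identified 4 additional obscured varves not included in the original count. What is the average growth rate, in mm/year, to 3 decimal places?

True varve count = 17307 + 4 = 17311.
3219.2 mm over 17311 years gives 3219.2 / 17311 ≈ 0.186 mm/year.

0.186 mm/year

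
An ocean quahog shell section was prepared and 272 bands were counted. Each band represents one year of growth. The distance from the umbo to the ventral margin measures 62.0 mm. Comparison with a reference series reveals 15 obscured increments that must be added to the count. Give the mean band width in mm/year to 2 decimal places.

Adjusted count: 272 + 15 = 287 bands.
Mean rate = 62.0 mm / 287 years ≈ 0.22 mm/year.

0.22 mm/year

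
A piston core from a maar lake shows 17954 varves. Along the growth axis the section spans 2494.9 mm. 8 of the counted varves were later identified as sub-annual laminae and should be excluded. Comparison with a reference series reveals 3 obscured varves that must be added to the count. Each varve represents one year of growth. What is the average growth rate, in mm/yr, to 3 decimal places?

After corrections the count is 17954 − 8 + 3 = 17949 varves.
Extension rate ≈ 2494.9 / 17949 = 0.139 mm/yr.

0.139 mm/yr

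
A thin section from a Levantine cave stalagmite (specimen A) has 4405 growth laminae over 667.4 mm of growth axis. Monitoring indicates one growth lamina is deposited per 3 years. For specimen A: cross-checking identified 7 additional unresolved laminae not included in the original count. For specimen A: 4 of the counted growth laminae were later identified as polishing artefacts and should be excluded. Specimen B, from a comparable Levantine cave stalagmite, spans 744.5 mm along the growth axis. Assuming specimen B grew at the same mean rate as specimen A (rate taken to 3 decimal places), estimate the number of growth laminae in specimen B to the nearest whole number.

4963 growth laminae

Specimen A: correcting the raw count gives 4405 − 4 + 7 = 4408 true growth laminae.
Specimen A: at 3 years per growth lamina, 4408 × 3 = 13224 years.
A: Mean rate = 667.4 mm / 13224 years ≈ 0.050 mm/yr.
B spans 744.5 / 0.050 = 14890.00 years; at 3 years per growth lamina that is 14890.00 / 3 ≈ 4963 growth laminae.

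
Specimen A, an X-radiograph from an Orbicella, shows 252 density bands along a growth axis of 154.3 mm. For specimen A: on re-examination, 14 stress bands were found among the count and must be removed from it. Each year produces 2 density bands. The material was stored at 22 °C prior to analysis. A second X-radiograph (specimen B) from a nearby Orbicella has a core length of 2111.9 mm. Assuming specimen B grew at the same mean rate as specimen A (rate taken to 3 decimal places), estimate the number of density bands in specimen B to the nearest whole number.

3257 density bands

Specimen A: correcting the raw count gives 252 − 14 = 238 true density bands.
Specimen A: with 2 density bands per year, 238 / 2 = 119 years.
A: Mean rate = 154.3 mm / 119 years ≈ 1.297 mm per year.
B spans 2111.9 / 1.297 = 1628.30 years; at 2 density bands per year that is 1628.30 × 2 ≈ 3257 density bands.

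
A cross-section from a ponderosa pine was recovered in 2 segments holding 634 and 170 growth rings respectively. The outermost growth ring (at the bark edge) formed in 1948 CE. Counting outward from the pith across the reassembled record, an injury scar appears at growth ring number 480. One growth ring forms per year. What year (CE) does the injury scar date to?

1624 CE

Total growth rings = 634 + 170 = 804.
Between growth ring 480 and the bark edge there are 804 − 480 = 324 growth rings.
Counting back 324 years from 1948 CE places the injury scar in 1948 − 324 = 1624 CE.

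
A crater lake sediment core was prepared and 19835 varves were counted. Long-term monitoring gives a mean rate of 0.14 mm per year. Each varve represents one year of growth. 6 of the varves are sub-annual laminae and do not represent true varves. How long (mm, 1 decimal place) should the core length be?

2776.1 mm

Correcting the raw count gives 19835 − 6 = 19829 true varves.
Predicted length = 0.14 mm/year × 19829 years = 2776.1 mm.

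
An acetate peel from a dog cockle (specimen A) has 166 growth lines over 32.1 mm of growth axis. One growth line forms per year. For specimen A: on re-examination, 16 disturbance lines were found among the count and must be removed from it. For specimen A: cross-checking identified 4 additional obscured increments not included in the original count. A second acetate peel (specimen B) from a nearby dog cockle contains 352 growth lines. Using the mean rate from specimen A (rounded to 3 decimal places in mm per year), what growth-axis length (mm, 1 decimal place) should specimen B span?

73.2 mm

Specimen A: after corrections the count is 166 − 16 + 4 = 154 growth lines.
A: Mean rate = 32.1 mm / 154 years ≈ 0.208 mm/yr.
For B, 0.208 mm/year × 352 years = 73.2 mm.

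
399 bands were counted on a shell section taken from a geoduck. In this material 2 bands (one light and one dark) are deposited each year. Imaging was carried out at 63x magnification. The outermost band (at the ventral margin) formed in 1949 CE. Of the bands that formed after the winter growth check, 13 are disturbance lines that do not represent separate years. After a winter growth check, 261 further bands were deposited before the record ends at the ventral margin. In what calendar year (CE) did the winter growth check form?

1825 CE

261 bands post-date the winter growth check.
Excluding 13 false bands: 261 − 13 = 248.
With 2 bands per year, 248 / 2 = 124 years.
The band at the ventral margin is 1949 CE, so the winter growth check dates to 1949 − 124 = 1825 CE.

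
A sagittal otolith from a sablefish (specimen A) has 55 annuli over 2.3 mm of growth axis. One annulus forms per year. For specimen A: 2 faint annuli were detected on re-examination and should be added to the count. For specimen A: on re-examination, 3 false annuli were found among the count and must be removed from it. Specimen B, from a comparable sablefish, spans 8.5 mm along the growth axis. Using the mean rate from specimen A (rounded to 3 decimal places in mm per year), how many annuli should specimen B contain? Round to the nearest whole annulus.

198 annuli

Specimen A: adjusted count: 55 − 3 + 2 = 54 annuli.
A: Mean rate = 2.3 mm / 54 years ≈ 0.043 mm/year.
Specimen B: 8.5 mm / 0.043 mm per year = 197.67 years ≈ 198 annuli.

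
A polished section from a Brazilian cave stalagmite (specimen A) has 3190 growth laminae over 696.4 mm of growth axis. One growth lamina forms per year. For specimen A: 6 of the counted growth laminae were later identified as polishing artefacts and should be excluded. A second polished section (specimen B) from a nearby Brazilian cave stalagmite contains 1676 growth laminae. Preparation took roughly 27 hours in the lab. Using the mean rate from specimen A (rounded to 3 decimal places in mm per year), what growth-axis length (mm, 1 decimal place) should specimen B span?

367.0 mm

Specimen A: true growth lamina count = 3190 − 6 = 3184.
A: 696.4 mm over 3184 years gives 696.4 / 3184 ≈ 0.219 mm per year.
For B, 0.219 mm/year × 1676 years = 367.0 mm.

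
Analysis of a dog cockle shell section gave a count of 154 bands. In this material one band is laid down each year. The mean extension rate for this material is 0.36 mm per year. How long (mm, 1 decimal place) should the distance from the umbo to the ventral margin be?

55.4 mm

The record spans 154 years at 0.36 mm per year.
Length ≈ 0.36 × 154 = 55.4 mm.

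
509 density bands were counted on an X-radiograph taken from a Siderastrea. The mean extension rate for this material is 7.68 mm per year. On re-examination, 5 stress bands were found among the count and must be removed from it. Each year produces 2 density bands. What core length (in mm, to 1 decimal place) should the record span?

1935.4 mm

Adjusted count: 509 − 5 = 504 density bands.
Dividing by 2 density bands per year: 504 / 2 = 252 years.
Predicted length = 7.68 mm/year × 252 years = 1935.4 mm.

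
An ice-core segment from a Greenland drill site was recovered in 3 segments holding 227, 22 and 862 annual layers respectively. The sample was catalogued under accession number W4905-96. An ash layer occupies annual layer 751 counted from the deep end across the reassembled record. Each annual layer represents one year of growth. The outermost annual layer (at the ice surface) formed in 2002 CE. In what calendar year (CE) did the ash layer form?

1642 CE

Total annual layers = 227 + 22 + 862 = 1111.
The ash layer sits at annual layer 751 from the deep end, so 1111 − 751 = 360 annual layers formed after it.
Counting back 360 years from 2002 CE places the ash layer in 2002 − 360 = 1642 CE.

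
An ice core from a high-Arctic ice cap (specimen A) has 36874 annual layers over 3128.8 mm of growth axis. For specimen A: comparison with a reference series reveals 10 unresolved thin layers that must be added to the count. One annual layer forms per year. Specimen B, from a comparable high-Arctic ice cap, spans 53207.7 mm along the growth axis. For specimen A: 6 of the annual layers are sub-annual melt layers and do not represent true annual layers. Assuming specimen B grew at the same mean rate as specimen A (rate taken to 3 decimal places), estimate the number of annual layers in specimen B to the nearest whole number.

625973 annual layers

Specimen A: correcting the raw count gives 36874 − 6 + 10 = 36878 true annual layers.
A: Extension rate ≈ 3128.8 / 36878 = 0.085 mm/year.
Specimen B: 53207.7 mm / 0.085 mm per year = 625972.94 years ≈ 625973 annual layers.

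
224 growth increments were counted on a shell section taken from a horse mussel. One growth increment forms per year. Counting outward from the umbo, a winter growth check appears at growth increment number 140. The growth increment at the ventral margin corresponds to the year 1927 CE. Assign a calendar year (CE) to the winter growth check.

1843 CE

224 − 140 = 84 growth increments lie beyond the winter growth check toward the ventral margin.
Counting back 84 years from 1927 CE places the winter growth check in 1927 − 84 = 1843 CE.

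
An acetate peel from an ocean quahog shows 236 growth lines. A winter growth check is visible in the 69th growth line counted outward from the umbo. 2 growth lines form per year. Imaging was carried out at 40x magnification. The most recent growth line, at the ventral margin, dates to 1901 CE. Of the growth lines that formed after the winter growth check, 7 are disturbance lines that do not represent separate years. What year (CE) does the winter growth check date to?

1821 CE

The winter growth check sits at growth line 69 from the umbo, so 236 − 69 = 167 growth lines formed after it.
Excluding 7 false growth lines: 167 − 7 = 160.
Dividing by 2 growth lines per year: 160 / 2 = 80 years.
Counting back 80 years from 1901 CE places the winter growth check in 1901 − 80 = 1821 CE.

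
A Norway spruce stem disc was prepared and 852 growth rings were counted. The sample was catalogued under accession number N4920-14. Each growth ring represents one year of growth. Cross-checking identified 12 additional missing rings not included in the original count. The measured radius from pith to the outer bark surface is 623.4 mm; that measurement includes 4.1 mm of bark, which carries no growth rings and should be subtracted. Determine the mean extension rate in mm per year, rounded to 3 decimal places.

After corrections the count is 852 + 12 = 864 growth rings.
The growth record spans 623.4 − 4.1 = 619.3 mm.
Mean rate = 619.3 mm / 864 years ≈ 0.717 mm per year.

0.717 mm per year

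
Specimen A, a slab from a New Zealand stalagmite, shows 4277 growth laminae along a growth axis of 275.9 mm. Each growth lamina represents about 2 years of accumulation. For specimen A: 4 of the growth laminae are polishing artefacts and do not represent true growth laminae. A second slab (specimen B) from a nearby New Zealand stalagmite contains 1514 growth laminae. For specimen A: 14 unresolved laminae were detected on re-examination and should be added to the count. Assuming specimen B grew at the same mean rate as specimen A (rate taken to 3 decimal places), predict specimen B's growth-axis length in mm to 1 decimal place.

Specimen A: after corrections the count is 4277 − 4 + 14 = 4287 growth laminae.
Specimen A: at 2 years per growth lamina, 4287 × 2 = 8574 years.
A: 275.9 mm over 8574 years gives 275.9 / 8574 ≈ 0.032 mm/year.
Specimen B: multiplying by 2 years per growth lamina: 1514 × 2 = 3028 years. Length of B = 0.032 × 3028 = 96.9 mm.

96.9 mm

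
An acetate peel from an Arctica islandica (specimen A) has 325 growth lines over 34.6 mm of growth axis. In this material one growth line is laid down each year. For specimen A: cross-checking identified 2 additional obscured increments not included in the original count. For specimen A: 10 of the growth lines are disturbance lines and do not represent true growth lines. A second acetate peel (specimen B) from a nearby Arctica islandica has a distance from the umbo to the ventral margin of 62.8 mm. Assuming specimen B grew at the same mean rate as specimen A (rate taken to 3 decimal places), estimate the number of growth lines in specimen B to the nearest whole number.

576 growth lines

Specimen A: adjusted count: 325 − 10 + 2 = 317 growth lines.
A: 34.6 mm over 317 years gives 34.6 / 317 ≈ 0.109 mm per year.
B spans 62.8 / 0.109 = 576.15 years ≈ 576 growth lines.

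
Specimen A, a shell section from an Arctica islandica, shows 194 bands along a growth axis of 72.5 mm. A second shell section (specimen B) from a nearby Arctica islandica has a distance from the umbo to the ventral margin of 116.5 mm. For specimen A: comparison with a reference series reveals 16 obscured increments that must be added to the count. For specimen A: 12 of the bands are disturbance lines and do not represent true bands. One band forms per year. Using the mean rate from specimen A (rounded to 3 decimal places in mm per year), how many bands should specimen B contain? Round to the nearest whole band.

Specimen A: correcting the raw count gives 194 − 12 + 16 = 198 true bands.
A: 72.5 mm over 198 years gives 72.5 / 198 ≈ 0.366 mm/year.
For B, 116.5 / 0.366 = 318.31 years ≈ 318 bands.

318 bands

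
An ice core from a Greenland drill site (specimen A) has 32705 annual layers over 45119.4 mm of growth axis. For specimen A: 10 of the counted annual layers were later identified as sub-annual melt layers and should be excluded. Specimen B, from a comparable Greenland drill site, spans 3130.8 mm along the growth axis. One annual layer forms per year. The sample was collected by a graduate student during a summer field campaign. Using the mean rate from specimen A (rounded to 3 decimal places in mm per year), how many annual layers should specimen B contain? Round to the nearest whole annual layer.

2269 annual layers

Specimen A: adjusted count: 32705 − 10 = 32695 annual layers.
A: Extension rate ≈ 45119.4 / 32695 = 1.380 mm per year.
B spans 3130.8 / 1.380 = 2268.70 years ≈ 2269 annual layers.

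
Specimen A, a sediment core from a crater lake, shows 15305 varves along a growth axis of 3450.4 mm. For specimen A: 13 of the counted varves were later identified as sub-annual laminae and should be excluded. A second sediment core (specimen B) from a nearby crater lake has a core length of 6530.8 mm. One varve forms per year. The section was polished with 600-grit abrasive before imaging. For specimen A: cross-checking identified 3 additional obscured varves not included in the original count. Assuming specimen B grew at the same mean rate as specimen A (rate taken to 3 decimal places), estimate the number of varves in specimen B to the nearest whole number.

Specimen A: true varve count = 15305 − 13 + 3 = 15295.
A: 3450.4 mm over 15295 years gives 3450.4 / 15295 ≈ 0.226 mm/yr.
B spans 6530.8 / 0.226 = 28897.35 years ≈ 28897 varves.

28897 varves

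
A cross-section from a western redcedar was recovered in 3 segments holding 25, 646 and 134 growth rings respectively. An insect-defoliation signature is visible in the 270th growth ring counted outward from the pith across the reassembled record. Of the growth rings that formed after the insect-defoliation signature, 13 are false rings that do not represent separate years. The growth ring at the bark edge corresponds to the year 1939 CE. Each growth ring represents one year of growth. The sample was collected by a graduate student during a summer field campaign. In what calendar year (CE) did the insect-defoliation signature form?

Total growth rings = 25 + 646 + 134 = 805.
Between growth ring 270 and the bark edge there are 805 − 270 = 535 growth rings.
Excluding 13 false growth rings: 535 − 13 = 522.
1939 − 522 = 1417 CE.

1417 CE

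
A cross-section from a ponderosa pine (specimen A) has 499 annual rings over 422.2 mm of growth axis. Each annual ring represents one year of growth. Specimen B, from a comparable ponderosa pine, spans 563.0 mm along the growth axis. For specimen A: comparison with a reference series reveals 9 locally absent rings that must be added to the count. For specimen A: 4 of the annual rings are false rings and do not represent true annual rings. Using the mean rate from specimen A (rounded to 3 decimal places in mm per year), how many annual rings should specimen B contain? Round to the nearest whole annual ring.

672 annual rings

Specimen A: correcting the raw count gives 499 − 4 + 9 = 504 true annual rings.
A: Extension rate ≈ 422.2 / 504 = 0.838 mm/year.
Specimen B: 563.0 mm / 0.838 mm per year = 671.84 years ≈ 672 annual rings.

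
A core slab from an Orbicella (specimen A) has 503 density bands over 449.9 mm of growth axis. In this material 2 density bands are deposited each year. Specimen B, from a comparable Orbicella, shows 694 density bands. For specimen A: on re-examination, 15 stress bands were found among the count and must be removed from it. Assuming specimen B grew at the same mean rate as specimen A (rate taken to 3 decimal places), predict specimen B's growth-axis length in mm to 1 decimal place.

Specimen A: true density band count = 503 − 15 = 488.
Specimen A: dividing by 2 density bands per year: 488 / 2 = 244 years.
A: Extension rate ≈ 449.9 / 244 = 1.844 mm per year.
Specimen B: dividing by 2 density bands per year: 694 / 2 = 347 years. For B, 1.844 mm/year × 347 years = 639.9 mm.

639.9 mm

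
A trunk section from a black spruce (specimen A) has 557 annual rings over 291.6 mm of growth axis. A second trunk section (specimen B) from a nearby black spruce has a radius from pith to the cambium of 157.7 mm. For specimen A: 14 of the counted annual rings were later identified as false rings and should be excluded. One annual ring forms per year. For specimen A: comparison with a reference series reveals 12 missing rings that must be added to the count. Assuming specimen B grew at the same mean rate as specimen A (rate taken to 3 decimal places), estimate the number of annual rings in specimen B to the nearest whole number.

Specimen A: true annual ring count = 557 − 14 + 12 = 555.
A: 291.6 mm over 555 years gives 291.6 / 555 ≈ 0.525 mm per year.
Specimen B: 157.7 mm / 0.525 mm per year = 300.38 years ≈ 300 annual rings.

300 annual rings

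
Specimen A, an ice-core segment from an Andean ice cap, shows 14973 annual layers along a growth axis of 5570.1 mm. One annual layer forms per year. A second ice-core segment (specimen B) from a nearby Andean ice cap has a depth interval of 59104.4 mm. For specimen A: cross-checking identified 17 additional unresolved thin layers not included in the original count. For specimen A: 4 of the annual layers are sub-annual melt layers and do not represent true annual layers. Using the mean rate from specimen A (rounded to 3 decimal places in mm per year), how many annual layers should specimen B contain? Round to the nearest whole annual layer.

Specimen A: adjusted count: 14973 − 4 + 17 = 14986 annual layers.
A: Extension rate ≈ 5570.1 / 14986 = 0.372 mm/yr.
B spans 59104.4 / 0.372 = 158882.80 years ≈ 158883 annual layers.

158883 annual layers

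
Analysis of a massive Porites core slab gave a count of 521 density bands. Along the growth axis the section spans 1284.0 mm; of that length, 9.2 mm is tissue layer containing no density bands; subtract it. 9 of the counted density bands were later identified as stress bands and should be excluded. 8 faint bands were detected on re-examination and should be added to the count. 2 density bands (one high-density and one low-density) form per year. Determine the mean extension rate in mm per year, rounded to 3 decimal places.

After corrections the count is 521 − 9 + 8 = 520 density bands.
Dividing by 2 density bands per year: 520 / 2 = 260 years.
The growth record spans 1284.0 − 9.2 = 1274.8 mm.
Extension rate ≈ 1274.8 / 260 = 4.903 mm per year.

4.903 mm per year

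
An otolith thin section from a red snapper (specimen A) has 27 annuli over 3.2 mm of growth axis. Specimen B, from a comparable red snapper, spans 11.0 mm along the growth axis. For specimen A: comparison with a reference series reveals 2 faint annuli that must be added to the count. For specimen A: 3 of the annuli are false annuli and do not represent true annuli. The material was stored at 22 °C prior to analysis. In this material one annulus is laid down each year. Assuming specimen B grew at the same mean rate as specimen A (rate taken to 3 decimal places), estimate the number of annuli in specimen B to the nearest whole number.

Specimen A: correcting the raw count gives 27 − 3 + 2 = 26 true annuli.
A: Extension rate ≈ 3.2 / 26 = 0.123 mm/year.
B spans 11.0 / 0.123 = 89.43 years ≈ 89 annuli.

89 annuli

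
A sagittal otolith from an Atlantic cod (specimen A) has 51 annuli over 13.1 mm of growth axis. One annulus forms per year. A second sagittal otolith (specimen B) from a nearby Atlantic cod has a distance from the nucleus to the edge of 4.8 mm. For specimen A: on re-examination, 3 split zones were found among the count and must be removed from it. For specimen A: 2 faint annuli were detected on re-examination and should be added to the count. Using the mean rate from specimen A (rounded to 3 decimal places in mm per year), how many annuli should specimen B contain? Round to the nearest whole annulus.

Specimen A: correcting the raw count gives 51 − 3 + 2 = 50 true annuli.
A: Mean rate = 13.1 mm / 50 years ≈ 0.262 mm/yr.
Specimen B: 4.8 mm / 0.262 mm per year = 18.32 years ≈ 18 annuli.

18 annuli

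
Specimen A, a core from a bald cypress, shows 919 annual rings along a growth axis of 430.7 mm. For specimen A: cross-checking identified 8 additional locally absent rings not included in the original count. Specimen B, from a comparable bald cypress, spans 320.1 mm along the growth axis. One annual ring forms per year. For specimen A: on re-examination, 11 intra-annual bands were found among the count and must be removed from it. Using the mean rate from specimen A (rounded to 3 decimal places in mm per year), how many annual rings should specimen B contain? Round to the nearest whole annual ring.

681 annual rings

Specimen A: true annual ring count = 919 − 11 + 8 = 916.
A: Mean rate = 430.7 mm / 916 years ≈ 0.470 mm per year.
B spans 320.1 / 0.470 = 681.06 years ≈ 681 annual rings.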